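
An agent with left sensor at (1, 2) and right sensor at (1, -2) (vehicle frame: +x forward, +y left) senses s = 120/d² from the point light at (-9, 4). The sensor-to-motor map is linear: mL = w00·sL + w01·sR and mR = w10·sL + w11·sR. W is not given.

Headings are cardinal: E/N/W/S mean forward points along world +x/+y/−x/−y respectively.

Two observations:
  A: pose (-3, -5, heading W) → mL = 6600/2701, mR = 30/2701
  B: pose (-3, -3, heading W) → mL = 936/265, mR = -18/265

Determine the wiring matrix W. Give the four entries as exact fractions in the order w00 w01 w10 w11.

obs A: pose=(-3,-5,W) → sL=60/73, sR=60/37, mL=6600/2701, mR=30/2701
obs B: pose=(-3,-3,W) → sL=60/53, sR=12/5, mL=936/265, mR=-18/265
sensor matrix S = [[60/73, 60/37], [60/53, 12/5]]; det S = 19584/143153
solve [mL_A; mL_B] = S·[w00; w01] and [mR_A; mR_B] = S·[w10; w11]:
  w00 = 1, w01 = 1, w10 = 1, w11 = -1/2

1 1 1 -1/2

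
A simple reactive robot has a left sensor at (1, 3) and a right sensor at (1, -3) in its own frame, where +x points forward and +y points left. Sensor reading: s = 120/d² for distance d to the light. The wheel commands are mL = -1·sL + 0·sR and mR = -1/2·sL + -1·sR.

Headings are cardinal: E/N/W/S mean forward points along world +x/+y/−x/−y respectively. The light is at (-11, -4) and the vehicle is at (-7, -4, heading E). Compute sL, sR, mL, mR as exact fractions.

left sensor world pos  = (-6, -1); dL² = 34
right sensor world pos = (-6, -7); dR² = 34
sL = 120/34 = 60/17
sR = 120/34 = 60/17
mL = -1·sL + 0·sR = -60/17
mR = -1/2·sL + -1·sR = -90/17

60/17 60/17 -60/17 -90/17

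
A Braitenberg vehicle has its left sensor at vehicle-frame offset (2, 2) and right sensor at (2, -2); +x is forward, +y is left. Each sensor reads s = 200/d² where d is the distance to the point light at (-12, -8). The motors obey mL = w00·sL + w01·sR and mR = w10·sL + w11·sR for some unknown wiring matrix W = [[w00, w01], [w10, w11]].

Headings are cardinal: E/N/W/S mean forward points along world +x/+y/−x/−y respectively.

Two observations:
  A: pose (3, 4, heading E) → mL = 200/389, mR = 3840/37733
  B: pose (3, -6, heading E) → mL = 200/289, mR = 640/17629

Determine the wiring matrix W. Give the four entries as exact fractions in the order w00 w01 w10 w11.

0 1 -1 1

obs A: pose=(3,4,E) → sL=40/97, sR=200/389, mL=200/389, mR=3840/37733
obs B: pose=(3,-6,E) → sL=40/61, sR=200/289, mL=200/289, mR=640/17629
sensor matrix S = [[40/97, 200/389], [40/61, 200/289]]; det S = -34432000/665195057
solve [mL_A; mL_B] = S·[w00; w01] and [mR_A; mR_B] = S·[w10; w11]:
  w00 = 0, w01 = 1, w10 = -1, w11 = 1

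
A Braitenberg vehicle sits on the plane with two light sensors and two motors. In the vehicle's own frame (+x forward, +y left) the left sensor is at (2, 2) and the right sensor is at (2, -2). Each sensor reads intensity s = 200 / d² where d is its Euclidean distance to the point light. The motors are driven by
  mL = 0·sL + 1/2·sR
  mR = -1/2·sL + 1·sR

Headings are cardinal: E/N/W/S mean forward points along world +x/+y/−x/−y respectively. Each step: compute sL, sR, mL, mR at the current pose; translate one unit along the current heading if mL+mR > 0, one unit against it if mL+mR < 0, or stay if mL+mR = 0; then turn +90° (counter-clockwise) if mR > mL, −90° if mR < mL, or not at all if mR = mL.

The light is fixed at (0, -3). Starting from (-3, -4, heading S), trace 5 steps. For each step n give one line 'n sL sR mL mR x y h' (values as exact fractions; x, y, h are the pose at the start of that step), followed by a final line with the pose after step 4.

n=0: pose=(-3,-4,S); sL=20, sR=100/17; mL=50/17, mR=-70/17; mL+mR=-20/17 → advance -1; mR−mL=-120/17 → turn -1·90°
n=1: pose=(-3,-3,W); sL=200/29, sR=200/29; mL=100/29, mR=100/29; mL+mR=200/29 → advance +1; mR−mL=0 → turn +0·90°
n=2: pose=(-4,-3,W); sL=5, sR=5; mL=5/2, mR=5/2; mL+mR=5 → advance +1; mR−mL=0 → turn +0·90°
n=3: pose=(-5,-3,W); sL=200/53, sR=200/53; mL=100/53, mR=100/53; mL+mR=200/53 → advance +1; mR−mL=0 → turn +0·90°
n=4: pose=(-6,-3,W); sL=50/17, sR=50/17; mL=25/17, mR=25/17; mL+mR=50/17 → advance +1; mR−mL=0 → turn +0·90°

0 20 100/17 50/17 -70/17 -3 -4 S
1 200/29 200/29 100/29 100/29 -3 -3 W
2 5 5 5/2 5/2 -4 -3 W
3 200/53 200/53 100/53 100/53 -5 -3 W
4 50/17 50/17 25/17 25/17 -6 -3 W
final -7 -3 W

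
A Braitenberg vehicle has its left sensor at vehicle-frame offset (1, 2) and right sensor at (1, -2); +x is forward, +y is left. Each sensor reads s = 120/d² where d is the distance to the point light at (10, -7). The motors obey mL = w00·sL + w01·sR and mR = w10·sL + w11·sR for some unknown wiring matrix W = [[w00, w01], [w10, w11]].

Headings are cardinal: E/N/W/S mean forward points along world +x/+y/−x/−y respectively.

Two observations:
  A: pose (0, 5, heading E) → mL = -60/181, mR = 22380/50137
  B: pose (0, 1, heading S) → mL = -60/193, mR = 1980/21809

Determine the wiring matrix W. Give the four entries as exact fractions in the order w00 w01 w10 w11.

0 -1/2 -1/2 1

obs A: pose=(0,5,E) → sL=120/277, sR=120/181, mL=-60/181, mR=22380/50137
obs B: pose=(0,1,S) → sL=120/113, sR=120/193, mL=-60/193, mR=1980/21809
sensor matrix S = [[120/277, 120/181], [120/113, 120/193]]; det S = -475315200/1093437833
solve [mL_A; mL_B] = S·[w00; w01] and [mR_A; mR_B] = S·[w10; w11]:
  w00 = 0, w01 = -1/2, w10 = -1/2, w11 = 1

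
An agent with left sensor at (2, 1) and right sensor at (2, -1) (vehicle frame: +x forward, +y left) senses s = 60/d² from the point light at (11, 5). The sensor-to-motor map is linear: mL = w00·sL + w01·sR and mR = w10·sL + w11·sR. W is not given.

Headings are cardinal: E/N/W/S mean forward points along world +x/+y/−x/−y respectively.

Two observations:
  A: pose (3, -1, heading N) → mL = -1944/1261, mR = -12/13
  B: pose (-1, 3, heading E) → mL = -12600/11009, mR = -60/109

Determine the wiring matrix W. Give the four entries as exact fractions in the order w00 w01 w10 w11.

obs A: pose=(3,-1,N) → sL=60/97, sR=12/13, mL=-1944/1261, mR=-12/13
obs B: pose=(-1,3,E) → sL=60/101, sR=60/109, mL=-12600/11009, mR=-60/109
sensor matrix S = [[60/97, 12/13], [60/101, 60/109]]; det S = -2885760/13882349
solve [mL_A; mL_B] = S·[w00; w01] and [mR_A; mR_B] = S·[w10; w11]:
  w00 = -1, w01 = -1, w10 = 0, w11 = -1

-1 -1 0 -1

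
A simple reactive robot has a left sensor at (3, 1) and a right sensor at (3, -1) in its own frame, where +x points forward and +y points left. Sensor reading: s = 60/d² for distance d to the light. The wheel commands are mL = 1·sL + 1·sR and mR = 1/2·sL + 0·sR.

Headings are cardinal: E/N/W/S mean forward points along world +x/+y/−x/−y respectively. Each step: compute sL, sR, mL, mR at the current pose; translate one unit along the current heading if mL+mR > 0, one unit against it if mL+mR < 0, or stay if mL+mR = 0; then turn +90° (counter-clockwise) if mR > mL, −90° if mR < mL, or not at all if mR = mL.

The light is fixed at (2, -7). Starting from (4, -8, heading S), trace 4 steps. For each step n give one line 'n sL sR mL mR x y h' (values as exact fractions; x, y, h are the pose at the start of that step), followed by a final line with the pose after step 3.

0 12/5 60/17 504/85 6/5 4 -8 S
1 6 30 36 3 4 -9 W
2 60 12 72 30 3 -9 N
3 15/4 3 27/4 15/8 3 -8 E
final 4 -8 S

n=0: pose=(4,-8,S); sL=12/5, sR=60/17; mL=504/85, mR=6/5; mL+mR=606/85 → advance +1; mR−mL=-402/85 → turn -1·90°
n=1: pose=(4,-9,W); sL=6, sR=30; mL=36, mR=3; mL+mR=39 → advance +1; mR−mL=-33 → turn -1·90°
n=2: pose=(3,-9,N); sL=60, sR=12; mL=72, mR=30; mL+mR=102 → advance +1; mR−mL=-42 → turn -1·90°
n=3: pose=(3,-8,E); sL=15/4, sR=3; mL=27/4, mR=15/8; mL+mR=69/8 → advance +1; mR−mL=-39/8 → turn -1·90°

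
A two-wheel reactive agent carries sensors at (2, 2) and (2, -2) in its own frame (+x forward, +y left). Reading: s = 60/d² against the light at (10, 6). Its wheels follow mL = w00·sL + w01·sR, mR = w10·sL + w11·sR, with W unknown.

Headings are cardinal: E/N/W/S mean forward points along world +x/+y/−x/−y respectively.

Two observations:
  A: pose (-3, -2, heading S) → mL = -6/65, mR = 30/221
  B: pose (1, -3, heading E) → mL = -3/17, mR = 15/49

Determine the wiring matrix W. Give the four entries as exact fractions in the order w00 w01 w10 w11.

obs A: pose=(-3,-2,S) → sL=60/221, sR=12/65, mL=-6/65, mR=30/221
obs B: pose=(1,-3,E) → sL=30/49, sR=6/17, mL=-3/17, mR=15/49
sensor matrix S = [[60/221, 12/65], [30/49, 6/17]]; det S = -3168/184093
solve [mL_A; mL_B] = S·[w00; w01] and [mR_A; mR_B] = S·[w10; w11]:
  w00 = 0, w01 = -1/2, w10 = 1/2, w11 = 0

0 -1/2 1/2 0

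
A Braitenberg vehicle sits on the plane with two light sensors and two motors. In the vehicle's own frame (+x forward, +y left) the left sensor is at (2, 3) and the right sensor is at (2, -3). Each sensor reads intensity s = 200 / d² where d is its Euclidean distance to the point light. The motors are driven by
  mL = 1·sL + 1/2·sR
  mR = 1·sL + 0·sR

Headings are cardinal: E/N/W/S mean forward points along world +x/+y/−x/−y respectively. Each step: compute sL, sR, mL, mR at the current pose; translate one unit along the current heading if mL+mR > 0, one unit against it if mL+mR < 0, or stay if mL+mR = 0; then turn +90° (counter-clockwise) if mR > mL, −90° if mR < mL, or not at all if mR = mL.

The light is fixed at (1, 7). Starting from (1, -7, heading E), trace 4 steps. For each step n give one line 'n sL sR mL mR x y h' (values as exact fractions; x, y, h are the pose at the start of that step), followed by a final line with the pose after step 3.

n=0: pose=(1,-7,E); sL=8/5, sR=200/293; mL=2844/1465, mR=8/5; mL+mR=5188/1465 → advance +1; mR−mL=-100/293 → turn -1·90°
n=1: pose=(2,-7,S); sL=25/34, sR=10/13; mL=495/442, mR=25/34; mL+mR=410/221 → advance +1; mR−mL=-5/13 → turn -1·90°
n=2: pose=(2,-8,W); sL=8/13, sR=40/29; mL=492/377, mR=8/13; mL+mR=724/377 → advance +1; mR−mL=-20/29 → turn -1·90°
n=3: pose=(1,-8,N); sL=100/89, sR=100/89; mL=150/89, mR=100/89; mL+mR=250/89 → advance +1; mR−mL=-50/89 → turn -1·90°

0 8/5 200/293 2844/1465 8/5 1 -7 E
1 25/34 10/13 495/442 25/34 2 -7 S
2 8/13 40/29 492/377 8/13 2 -8 W
3 100/89 100/89 150/89 100/89 1 -8 N
final 1 -7 E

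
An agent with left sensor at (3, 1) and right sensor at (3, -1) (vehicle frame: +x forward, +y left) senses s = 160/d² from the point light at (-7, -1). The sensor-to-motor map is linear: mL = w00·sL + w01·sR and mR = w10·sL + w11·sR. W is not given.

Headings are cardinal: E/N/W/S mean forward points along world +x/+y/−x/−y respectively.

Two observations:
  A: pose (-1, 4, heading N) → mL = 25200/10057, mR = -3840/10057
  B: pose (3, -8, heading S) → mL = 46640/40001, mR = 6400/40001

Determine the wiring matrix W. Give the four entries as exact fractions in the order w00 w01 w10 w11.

obs A: pose=(-1,4,N) → sL=160/89, sR=160/113, mL=25200/10057, mR=-3840/10057
obs B: pose=(3,-8,S) → sL=160/221, sR=160/181, mL=46640/40001, mR=6400/40001
sensor matrix S = [[160/89, 160/113], [160/221, 160/181]]; det S = 226918400/402290057
solve [mL_A; mL_B] = S·[w00; w01] and [mR_A; mR_B] = S·[w10; w11]:
  w00 = 1, w01 = 1/2, w10 = -1, w11 = 1

1 1/2 -1 1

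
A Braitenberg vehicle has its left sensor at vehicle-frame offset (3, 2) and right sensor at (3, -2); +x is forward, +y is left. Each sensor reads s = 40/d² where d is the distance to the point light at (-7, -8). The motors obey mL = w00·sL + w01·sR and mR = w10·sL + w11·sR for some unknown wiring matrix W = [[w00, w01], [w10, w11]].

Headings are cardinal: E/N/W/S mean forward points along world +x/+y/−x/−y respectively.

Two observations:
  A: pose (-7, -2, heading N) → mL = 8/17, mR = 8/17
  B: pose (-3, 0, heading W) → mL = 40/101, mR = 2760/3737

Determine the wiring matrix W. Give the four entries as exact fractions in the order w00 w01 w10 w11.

obs A: pose=(-7,-2,N) → sL=8/17, sR=8/17, mL=8/17, mR=8/17
obs B: pose=(-3,0,W) → sL=40/37, sR=40/101, mL=40/101, mR=2760/3737
sensor matrix S = [[8/17, 8/17], [40/37, 40/101]]; det S = -20480/63529
solve [mL_A; mL_B] = S·[w00; w01] and [mR_A; mR_B] = S·[w10; w11]:
  w00 = 0, w01 = 1, w10 = 1/2, w11 = 1/2

0 1 1/2 1/2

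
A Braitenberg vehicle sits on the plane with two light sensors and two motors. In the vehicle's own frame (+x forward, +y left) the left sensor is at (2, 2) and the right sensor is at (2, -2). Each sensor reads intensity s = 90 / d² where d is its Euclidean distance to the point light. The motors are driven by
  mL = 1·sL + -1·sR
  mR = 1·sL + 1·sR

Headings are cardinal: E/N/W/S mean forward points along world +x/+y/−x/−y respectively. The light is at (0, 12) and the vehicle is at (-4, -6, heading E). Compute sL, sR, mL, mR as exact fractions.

9/26 45/202 162/1313 747/1313

left sensor world pos  = (-2, -4); dL² = 260
right sensor world pos = (-2, -8); dR² = 404
sL = 90/260 = 9/26
sR = 90/404 = 45/202
mL = 1·sL + -1·sR = 162/1313
mR = 1·sL + 1·sR = 747/1313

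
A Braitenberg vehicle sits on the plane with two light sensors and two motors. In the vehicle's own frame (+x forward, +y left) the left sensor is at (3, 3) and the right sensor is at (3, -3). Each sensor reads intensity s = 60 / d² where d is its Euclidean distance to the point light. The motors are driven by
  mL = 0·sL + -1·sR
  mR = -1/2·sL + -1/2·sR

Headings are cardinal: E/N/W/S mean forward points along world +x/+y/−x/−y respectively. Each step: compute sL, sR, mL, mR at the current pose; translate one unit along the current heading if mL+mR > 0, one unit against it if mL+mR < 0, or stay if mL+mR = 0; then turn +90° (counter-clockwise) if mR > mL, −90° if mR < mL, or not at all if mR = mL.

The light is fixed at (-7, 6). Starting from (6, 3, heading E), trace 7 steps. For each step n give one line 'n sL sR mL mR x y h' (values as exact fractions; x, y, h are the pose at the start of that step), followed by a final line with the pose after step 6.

0 15/64 15/73 -15/73 -2055/9344 6 3 E
1 20/87 20/39 -20/39 -140/377 5 3 S
2 30/113 6/25 -6/25 -714/2825 5 4 E
3 60/221 60/89 -60/89 -9300/19669 4 4 S
4 3/10 15/53 -15/53 -309/1060 4 5 E
5 12/37 12/13 -12/13 -300/481 3 5 S
6 30/89 30/89 -30/89 -30/89 3 6 E
final 2 6 E

n=0: pose=(6,3,E); sL=15/64, sR=15/73; mL=-15/73, mR=-2055/9344; mL+mR=-3975/9344 → advance -1; mR−mL=-135/9344 → turn -1·90°
n=1: pose=(5,3,S); sL=20/87, sR=20/39; mL=-20/39, mR=-140/377; mL+mR=-1000/1131 → advance -1; mR−mL=160/1131 → turn +1·90°
n=2: pose=(5,4,E); sL=30/113, sR=6/25; mL=-6/25, mR=-714/2825; mL+mR=-1392/2825 → advance -1; mR−mL=-36/2825 → turn -1·90°
n=3: pose=(4,4,S); sL=60/221, sR=60/89; mL=-60/89, mR=-9300/19669; mL+mR=-22560/19669 → advance -1; mR−mL=3960/19669 → turn +1·90°
n=4: pose=(4,5,E); sL=3/10, sR=15/53; mL=-15/53, mR=-309/1060; mL+mR=-609/1060 → advance -1; mR−mL=-9/1060 → turn -1·90°
n=5: pose=(3,5,S); sL=12/37, sR=12/13; mL=-12/13, mR=-300/481; mL+mR=-744/481 → advance -1; mR−mL=144/481 → turn +1·90°
n=6: pose=(3,6,E); sL=30/89, sR=30/89; mL=-30/89, mR=-30/89; mL+mR=-60/89 → advance -1; mR−mL=0 → turn +0·90°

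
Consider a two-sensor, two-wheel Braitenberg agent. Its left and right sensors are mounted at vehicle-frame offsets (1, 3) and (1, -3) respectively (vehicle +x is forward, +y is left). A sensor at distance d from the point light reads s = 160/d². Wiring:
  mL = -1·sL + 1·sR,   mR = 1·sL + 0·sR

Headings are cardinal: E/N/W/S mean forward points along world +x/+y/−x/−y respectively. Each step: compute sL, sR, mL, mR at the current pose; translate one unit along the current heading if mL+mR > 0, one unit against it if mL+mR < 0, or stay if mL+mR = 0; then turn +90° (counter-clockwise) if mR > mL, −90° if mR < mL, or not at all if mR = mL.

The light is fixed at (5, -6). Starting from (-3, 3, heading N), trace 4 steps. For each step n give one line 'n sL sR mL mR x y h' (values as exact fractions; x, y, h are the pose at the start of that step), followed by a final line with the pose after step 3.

0 160/221 32/25 3072/5525 160/221 -3 3 N
1 16/13 16/25 -192/325 16/13 -3 4 W
2 160/117 32/45 -128/195 160/117 -4 4 S
3 10/13 8/5 54/65 10/13 -4 3 E
final -3 3 S

n=0: pose=(-3,3,N); sL=160/221, sR=32/25; mL=3072/5525, mR=160/221; mL+mR=32/25 → advance +1; mR−mL=928/5525 → turn +1·90°
n=1: pose=(-3,4,W); sL=16/13, sR=16/25; mL=-192/325, mR=16/13; mL+mR=16/25 → advance +1; mR−mL=592/325 → turn +1·90°
n=2: pose=(-4,4,S); sL=160/117, sR=32/45; mL=-128/195, mR=160/117; mL+mR=32/45 → advance +1; mR−mL=1184/585 → turn +1·90°
n=3: pose=(-4,3,E); sL=10/13, sR=8/5; mL=54/65, mR=10/13; mL+mR=8/5 → advance +1; mR−mL=-4/65 → turn -1·90°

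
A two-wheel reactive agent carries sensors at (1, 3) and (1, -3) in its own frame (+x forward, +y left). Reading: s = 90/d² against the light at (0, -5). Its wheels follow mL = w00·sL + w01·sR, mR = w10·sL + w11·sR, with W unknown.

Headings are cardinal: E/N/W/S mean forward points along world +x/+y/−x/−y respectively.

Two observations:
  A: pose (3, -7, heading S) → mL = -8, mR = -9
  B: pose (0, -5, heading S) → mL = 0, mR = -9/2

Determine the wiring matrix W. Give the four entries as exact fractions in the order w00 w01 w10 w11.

obs A: pose=(3,-7,S) → sL=2, sR=10, mL=-8, mR=-9
obs B: pose=(0,-5,S) → sL=9, sR=9, mL=0, mR=-9/2
sensor matrix S = [[2, 10], [9, 9]]; det S = -72
solve [mL_A; mL_B] = S·[w00; w01] and [mR_A; mR_B] = S·[w10; w11]:
  w00 = 1, w01 = -1, w10 = 1/2, w11 = -1

1 -1 1/2 -1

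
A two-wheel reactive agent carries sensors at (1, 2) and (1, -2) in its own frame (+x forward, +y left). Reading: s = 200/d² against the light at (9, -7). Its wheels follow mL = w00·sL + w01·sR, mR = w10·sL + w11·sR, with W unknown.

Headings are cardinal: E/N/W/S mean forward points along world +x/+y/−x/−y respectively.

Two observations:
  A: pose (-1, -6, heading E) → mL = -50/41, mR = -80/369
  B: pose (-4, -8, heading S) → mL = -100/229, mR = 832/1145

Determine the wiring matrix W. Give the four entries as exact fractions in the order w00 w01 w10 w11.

obs A: pose=(-1,-6,E) → sL=20/9, sR=100/41, mL=-50/41, mR=-80/369
obs B: pose=(-4,-8,S) → sL=8/5, sR=200/229, mL=-100/229, mR=832/1145
sensor matrix S = [[20/9, 100/41], [8/5, 200/229]]; det S = -165760/84501
solve [mL_A; mL_B] = S·[w00; w01] and [mR_A; mR_B] = S·[w10; w11]:
  w00 = 0, w01 = -1/2, w10 = 1, w11 = -1

0 -1/2 1 -1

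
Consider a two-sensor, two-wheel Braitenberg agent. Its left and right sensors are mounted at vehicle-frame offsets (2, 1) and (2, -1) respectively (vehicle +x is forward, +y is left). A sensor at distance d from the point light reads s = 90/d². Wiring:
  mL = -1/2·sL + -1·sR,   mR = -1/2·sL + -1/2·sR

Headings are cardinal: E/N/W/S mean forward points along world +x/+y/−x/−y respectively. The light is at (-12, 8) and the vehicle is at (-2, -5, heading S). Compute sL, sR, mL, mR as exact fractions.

left sensor world pos  = (-1, -7); dL² = 346
right sensor world pos = (-3, -7); dR² = 306
sL = 90/346 = 45/173
sR = 90/306 = 5/17
mL = -1/2·sL + -1·sR = -2495/5882
mR = -1/2·sL + -1/2·sR = -815/2941

45/173 5/17 -2495/5882 -815/2941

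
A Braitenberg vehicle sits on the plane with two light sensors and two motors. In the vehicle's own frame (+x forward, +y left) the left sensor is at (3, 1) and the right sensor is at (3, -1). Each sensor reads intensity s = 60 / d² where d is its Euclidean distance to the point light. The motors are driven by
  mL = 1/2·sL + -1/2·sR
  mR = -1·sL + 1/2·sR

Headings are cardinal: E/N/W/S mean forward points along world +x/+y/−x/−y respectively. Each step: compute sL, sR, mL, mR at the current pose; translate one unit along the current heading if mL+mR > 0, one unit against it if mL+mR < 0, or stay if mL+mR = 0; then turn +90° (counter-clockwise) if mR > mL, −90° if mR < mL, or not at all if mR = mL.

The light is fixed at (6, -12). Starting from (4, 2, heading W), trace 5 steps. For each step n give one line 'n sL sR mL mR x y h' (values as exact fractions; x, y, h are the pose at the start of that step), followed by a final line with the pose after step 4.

0 30/97 6/25 84/2425 -459/2425 4 2 W
1 60/293 60/289 -120/84677 -8550/84677 5 2 N
2 3/10 15/37 -39/740 -18/185 5 1 E
3 60/101 60/109 240/11009 -3510/11009 4 1 S
4 30/97 6/25 84/2425 -459/2425 4 2 W
final 5 2 N

n=0: pose=(4,2,W); sL=30/97, sR=6/25; mL=84/2425, mR=-459/2425; mL+mR=-15/97 → advance -1; mR−mL=-543/2425 → turn -1·90°
n=1: pose=(5,2,N); sL=60/293, sR=60/289; mL=-120/84677, mR=-8550/84677; mL+mR=-30/293 → advance -1; mR−mL=-8430/84677 → turn -1·90°
n=2: pose=(5,1,E); sL=3/10, sR=15/37; mL=-39/740, mR=-18/185; mL+mR=-3/20 → advance -1; mR−mL=-33/740 → turn -1·90°
n=3: pose=(4,1,S); sL=60/101, sR=60/109; mL=240/11009, mR=-3510/11009; mL+mR=-30/101 → advance -1; mR−mL=-3750/11009 → turn -1·90°
n=4: pose=(4,2,W); sL=30/97, sR=6/25; mL=84/2425, mR=-459/2425; mL+mR=-15/97 → advance -1; mR−mL=-543/2425 → turn -1·90°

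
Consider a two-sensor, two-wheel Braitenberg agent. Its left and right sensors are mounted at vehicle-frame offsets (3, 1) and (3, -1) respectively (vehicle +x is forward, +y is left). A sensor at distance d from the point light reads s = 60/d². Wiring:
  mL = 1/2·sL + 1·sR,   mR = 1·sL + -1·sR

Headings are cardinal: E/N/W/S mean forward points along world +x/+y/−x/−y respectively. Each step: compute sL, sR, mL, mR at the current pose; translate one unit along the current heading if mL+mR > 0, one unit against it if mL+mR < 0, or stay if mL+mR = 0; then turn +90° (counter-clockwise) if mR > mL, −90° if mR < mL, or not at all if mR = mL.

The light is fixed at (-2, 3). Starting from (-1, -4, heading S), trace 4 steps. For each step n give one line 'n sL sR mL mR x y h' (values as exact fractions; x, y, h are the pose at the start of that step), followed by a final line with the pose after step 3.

0 15/26 3/5 231/260 -3/130 -1 -4 S
1 12/17 60/53 1338/901 -384/901 -1 -5 W
2 30/13 30/13 45/13 0 -2 -5 N
3 4/3 60/73 326/219 112/219 -2 -4 E
final -1 -4 S

n=0: pose=(-1,-4,S); sL=15/26, sR=3/5; mL=231/260, mR=-3/130; mL+mR=45/52 → advance +1; mR−mL=-237/260 → turn -1·90°
n=1: pose=(-1,-5,W); sL=12/17, sR=60/53; mL=1338/901, mR=-384/901; mL+mR=18/17 → advance +1; mR−mL=-1722/901 → turn -1·90°
n=2: pose=(-2,-5,N); sL=30/13, sR=30/13; mL=45/13, mR=0; mL+mR=45/13 → advance +1; mR−mL=-45/13 → turn -1·90°
n=3: pose=(-2,-4,E); sL=4/3, sR=60/73; mL=326/219, mR=112/219; mL+mR=2 → advance +1; mR−mL=-214/219 → turn -1·90°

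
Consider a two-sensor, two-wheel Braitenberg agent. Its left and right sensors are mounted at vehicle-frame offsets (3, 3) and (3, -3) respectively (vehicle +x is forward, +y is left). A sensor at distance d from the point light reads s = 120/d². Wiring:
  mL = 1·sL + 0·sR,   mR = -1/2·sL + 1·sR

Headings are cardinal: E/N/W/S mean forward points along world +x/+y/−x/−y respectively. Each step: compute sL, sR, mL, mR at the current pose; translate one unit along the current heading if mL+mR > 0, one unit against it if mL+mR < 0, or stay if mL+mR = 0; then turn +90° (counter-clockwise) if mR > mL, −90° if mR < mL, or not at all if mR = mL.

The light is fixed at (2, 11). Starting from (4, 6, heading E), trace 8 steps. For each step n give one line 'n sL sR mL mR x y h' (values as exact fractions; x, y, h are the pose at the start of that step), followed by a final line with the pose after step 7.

0 120/29 120/89 120/29 -1860/2581 4 6 E
1 6/5 15/8 6/5 51/40 5 6 S
2 8/3 40/39 8/3 -4/13 5 5 E
3 12/13 60/41 12/13 534/533 6 5 S
4 24/13 120/149 24/13 -228/1937 6 4 E
5 30/41 15/13 30/41 420/533 7 4 S
6 120/89 24/37 120/89 -84/3293 7 3 E
7 60/101 12/13 60/101 822/1313 8 3 S
final 8 2 E

n=0: pose=(4,6,E); sL=120/29, sR=120/89; mL=120/29, mR=-1860/2581; mL+mR=8820/2581 → advance +1; mR−mL=-12540/2581 → turn -1·90°
n=1: pose=(5,6,S); sL=6/5, sR=15/8; mL=6/5, mR=51/40; mL+mR=99/40 → advance +1; mR−mL=3/40 → turn +1·90°
n=2: pose=(5,5,E); sL=8/3, sR=40/39; mL=8/3, mR=-4/13; mL+mR=92/39 → advance +1; mR−mL=-116/39 → turn -1·90°
n=3: pose=(6,5,S); sL=12/13, sR=60/41; mL=12/13, mR=534/533; mL+mR=1026/533 → advance +1; mR−mL=42/533 → turn +1·90°
n=4: pose=(6,4,E); sL=24/13, sR=120/149; mL=24/13, mR=-228/1937; mL+mR=3348/1937 → advance +1; mR−mL=-3804/1937 → turn -1·90°
n=5: pose=(7,4,S); sL=30/41, sR=15/13; mL=30/41, mR=420/533; mL+mR=810/533 → advance +1; mR−mL=30/533 → turn +1·90°
n=6: pose=(7,3,E); sL=120/89, sR=24/37; mL=120/89, mR=-84/3293; mL+mR=4356/3293 → advance +1; mR−mL=-4524/3293 → turn -1·90°
n=7: pose=(8,3,S); sL=60/101, sR=12/13; mL=60/101, mR=822/1313; mL+mR=1602/1313 → advance +1; mR−mL=42/1313 → turn +1·90°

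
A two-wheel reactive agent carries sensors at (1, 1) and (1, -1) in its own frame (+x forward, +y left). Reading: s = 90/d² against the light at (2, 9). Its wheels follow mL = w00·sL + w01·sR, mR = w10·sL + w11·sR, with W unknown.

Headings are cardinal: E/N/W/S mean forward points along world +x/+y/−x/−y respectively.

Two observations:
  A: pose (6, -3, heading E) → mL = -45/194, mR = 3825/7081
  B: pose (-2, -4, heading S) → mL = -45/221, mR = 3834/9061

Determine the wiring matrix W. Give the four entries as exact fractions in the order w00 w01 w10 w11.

obs A: pose=(6,-3,E) → sL=45/73, sR=45/97, mL=-45/194, mR=3825/7081
obs B: pose=(-2,-4,S) → sL=18/41, sR=90/221, mL=-45/221, mR=3834/9061
sensor matrix S = [[45/73, 45/97], [18/41, 90/221]]; det S = 3039120/64160941
solve [mL_A; mL_B] = S·[w00; w01] and [mR_A; mR_B] = S·[w10; w11]:
  w00 = 0, w01 = -1/2, w10 = 1/2, w11 = 1/2

0 -1/2 1/2 1/2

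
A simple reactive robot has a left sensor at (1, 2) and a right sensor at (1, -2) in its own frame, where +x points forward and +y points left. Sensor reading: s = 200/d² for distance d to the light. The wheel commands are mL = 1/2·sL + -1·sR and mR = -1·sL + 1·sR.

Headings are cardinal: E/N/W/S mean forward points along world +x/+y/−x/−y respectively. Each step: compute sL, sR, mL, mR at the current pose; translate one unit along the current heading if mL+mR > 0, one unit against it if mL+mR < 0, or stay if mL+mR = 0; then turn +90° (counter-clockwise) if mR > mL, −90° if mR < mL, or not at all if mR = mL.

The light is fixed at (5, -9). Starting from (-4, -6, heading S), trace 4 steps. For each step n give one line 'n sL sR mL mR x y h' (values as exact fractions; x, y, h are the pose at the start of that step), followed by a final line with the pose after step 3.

0 200/53 8/5 76/265 -576/265 -4 -6 S
1 25/13 25/17 -225/442 -100/221 -4 -5 W
2 40/9 200/109 380/981 -2560/981 -3 -5 S
3 20/9 20/13 -50/117 -80/117 -3 -4 W
final -2 -4 N

n=0: pose=(-4,-6,S); sL=200/53, sR=8/5; mL=76/265, mR=-576/265; mL+mR=-100/53 → advance -1; mR−mL=-652/265 → turn -1·90°
n=1: pose=(-4,-5,W); sL=25/13, sR=25/17; mL=-225/442, mR=-100/221; mL+mR=-25/26 → advance -1; mR−mL=25/442 → turn +1·90°
n=2: pose=(-3,-5,S); sL=40/9, sR=200/109; mL=380/981, mR=-2560/981; mL+mR=-20/9 → advance -1; mR−mL=-980/327 → turn -1·90°
n=3: pose=(-3,-4,W); sL=20/9, sR=20/13; mL=-50/117, mR=-80/117; mL+mR=-10/9 → advance -1; mR−mL=-10/39 → turn -1·90°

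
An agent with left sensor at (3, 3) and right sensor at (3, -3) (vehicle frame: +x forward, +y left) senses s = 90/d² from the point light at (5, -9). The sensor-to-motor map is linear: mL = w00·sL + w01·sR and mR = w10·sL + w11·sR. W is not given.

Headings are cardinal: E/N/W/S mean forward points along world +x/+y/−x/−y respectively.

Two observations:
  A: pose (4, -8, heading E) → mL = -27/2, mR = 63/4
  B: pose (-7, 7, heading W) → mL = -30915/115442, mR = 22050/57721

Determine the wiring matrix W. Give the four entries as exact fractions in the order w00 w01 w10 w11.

-1/2 -1 1 1

obs A: pose=(4,-8,E) → sL=9/2, sR=45/4, mL=-27/2, mR=63/4
obs B: pose=(-7,7,W) → sL=45/197, sR=45/293, mL=-30915/115442, mR=22050/57721
sensor matrix S = [[9/2, 45/4], [45/197, 45/293]]; det S = -433755/230884
solve [mL_A; mL_B] = S·[w00; w01] and [mR_A; mR_B] = S·[w10; w11]:
  w00 = -1/2, w01 = -1, w10 = 1, w11 = 1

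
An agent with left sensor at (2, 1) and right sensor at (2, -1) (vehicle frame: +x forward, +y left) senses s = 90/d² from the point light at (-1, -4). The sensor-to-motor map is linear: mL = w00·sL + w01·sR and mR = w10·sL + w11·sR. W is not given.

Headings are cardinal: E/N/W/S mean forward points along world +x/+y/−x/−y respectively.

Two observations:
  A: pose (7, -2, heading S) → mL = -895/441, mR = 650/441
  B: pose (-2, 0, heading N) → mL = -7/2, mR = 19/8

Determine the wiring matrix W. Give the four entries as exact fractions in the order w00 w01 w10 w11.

-1 -1/2 1/2 1/2

obs A: pose=(7,-2,S) → sL=10/9, sR=90/49, mL=-895/441, mR=650/441
obs B: pose=(-2,0,N) → sL=9/4, sR=5/2, mL=-7/2, mR=19/8
sensor matrix S = [[10/9, 90/49], [9/4, 5/2]]; det S = -1195/882
solve [mL_A; mL_B] = S·[w00; w01] and [mR_A; mR_B] = S·[w10; w11]:
  w00 = -1, w01 = -1/2, w10 = 1/2, w11 = 1/2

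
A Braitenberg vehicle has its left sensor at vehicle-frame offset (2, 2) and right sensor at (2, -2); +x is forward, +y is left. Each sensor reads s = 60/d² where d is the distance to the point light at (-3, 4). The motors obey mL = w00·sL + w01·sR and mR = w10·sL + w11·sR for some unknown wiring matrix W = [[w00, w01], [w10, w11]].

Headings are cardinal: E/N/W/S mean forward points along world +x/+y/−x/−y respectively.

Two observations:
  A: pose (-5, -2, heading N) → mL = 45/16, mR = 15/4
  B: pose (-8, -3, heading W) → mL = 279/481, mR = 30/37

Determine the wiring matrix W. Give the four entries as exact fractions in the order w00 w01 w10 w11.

obs A: pose=(-5,-2,N) → sL=15/8, sR=15/4, mL=45/16, mR=15/4
obs B: pose=(-8,-3,W) → sL=6/13, sR=30/37, mL=279/481, mR=30/37
sensor matrix S = [[15/8, 15/4], [6/13, 30/37]]; det S = -405/1924
solve [mL_A; mL_B] = S·[w00; w01] and [mR_A; mR_B] = S·[w10; w11]:
  w00 = -1/2, w01 = 1, w10 = 0, w11 = 1

-1/2 1 0 1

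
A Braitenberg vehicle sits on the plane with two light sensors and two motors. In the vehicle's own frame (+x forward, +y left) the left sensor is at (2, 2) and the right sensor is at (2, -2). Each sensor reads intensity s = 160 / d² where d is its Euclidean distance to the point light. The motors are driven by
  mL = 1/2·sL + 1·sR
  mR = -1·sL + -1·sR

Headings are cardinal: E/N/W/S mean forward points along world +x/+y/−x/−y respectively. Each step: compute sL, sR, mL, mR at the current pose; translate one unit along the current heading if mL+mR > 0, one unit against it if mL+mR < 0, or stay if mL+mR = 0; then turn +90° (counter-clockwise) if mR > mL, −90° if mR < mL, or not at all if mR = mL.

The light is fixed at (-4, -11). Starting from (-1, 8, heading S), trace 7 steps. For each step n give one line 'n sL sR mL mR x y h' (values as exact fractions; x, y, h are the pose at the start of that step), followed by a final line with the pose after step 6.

n=0: pose=(-1,8,S); sL=80/157, sR=16/29; mL=3672/4553, mR=-4832/4553; mL+mR=-40/157 → advance -1; mR−mL=-8504/4553 → turn -1·90°
n=1: pose=(-1,9,W); sL=32/65, sR=32/97; mL=3632/6305, mR=-5184/6305; mL+mR=-16/65 → advance -1; mR−mL=-8816/6305 → turn -1·90°
n=2: pose=(0,9,N); sL=20/61, sR=4/13; mL=374/793, mR=-504/793; mL+mR=-10/61 → advance -1; mR−mL=-878/793 → turn -1·90°
n=3: pose=(0,8,E); sL=160/477, sR=32/65; mL=20464/31005, mR=-25664/31005; mL+mR=-80/477 → advance -1; mR−mL=-15376/10335 → turn -1·90°
n=4: pose=(-1,8,S); sL=80/157, sR=16/29; mL=3672/4553, mR=-4832/4553; mL+mR=-40/157 → advance -1; mR−mL=-8504/4553 → turn -1·90°
n=5: pose=(-1,9,W); sL=32/65, sR=32/97; mL=3632/6305, mR=-5184/6305; mL+mR=-16/65 → advance -1; mR−mL=-8816/6305 → turn -1·90°
n=6: pose=(0,9,N); sL=20/61, sR=4/13; mL=374/793, mR=-504/793; mL+mR=-10/61 → advance -1; mR−mL=-878/793 → turn -1·90°

0 80/157 16/29 3672/4553 -4832/4553 -1 8 S
1 32/65 32/97 3632/6305 -5184/6305 -1 9 W
2 20/61 4/13 374/793 -504/793 0 9 N
3 160/477 32/65 20464/31005 -25664/31005 0 8 E
4 80/157 16/29 3672/4553 -4832/4553 -1 8 S
5 32/65 32/97 3632/6305 -5184/6305 -1 9 W
6 20/61 4/13 374/793 -504/793 0 9 N
final 0 8 E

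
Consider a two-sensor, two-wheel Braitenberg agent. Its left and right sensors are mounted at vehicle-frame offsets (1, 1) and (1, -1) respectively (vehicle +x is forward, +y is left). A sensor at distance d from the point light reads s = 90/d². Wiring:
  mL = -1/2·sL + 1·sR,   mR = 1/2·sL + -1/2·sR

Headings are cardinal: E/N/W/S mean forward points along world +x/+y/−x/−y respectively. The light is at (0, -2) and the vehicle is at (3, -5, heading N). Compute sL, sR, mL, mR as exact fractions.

left sensor world pos  = (2, -4); dL² = 8
right sensor world pos = (4, -4); dR² = 20
sL = 90/8 = 45/4
sR = 90/20 = 9/2
mL = -1/2·sL + 1·sR = -9/8
mR = 1/2·sL + -1/2·sR = 27/8

45/4 9/2 -9/8 27/8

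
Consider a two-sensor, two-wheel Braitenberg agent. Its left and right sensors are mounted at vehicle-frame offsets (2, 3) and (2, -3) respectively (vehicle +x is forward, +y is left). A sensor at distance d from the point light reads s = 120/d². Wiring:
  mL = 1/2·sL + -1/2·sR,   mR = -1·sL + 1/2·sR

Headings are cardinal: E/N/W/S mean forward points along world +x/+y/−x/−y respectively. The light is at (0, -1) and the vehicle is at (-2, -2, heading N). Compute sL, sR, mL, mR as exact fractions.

60/13 60 -360/13 330/13

left sensor world pos  = (-5, 0); dL² = 26
right sensor world pos = (1, 0); dR² = 2
sL = 120/26 = 60/13
sR = 120/2 = 60
mL = 1/2·sL + -1/2·sR = -360/13
mR = -1·sL + 1/2·sR = 330/13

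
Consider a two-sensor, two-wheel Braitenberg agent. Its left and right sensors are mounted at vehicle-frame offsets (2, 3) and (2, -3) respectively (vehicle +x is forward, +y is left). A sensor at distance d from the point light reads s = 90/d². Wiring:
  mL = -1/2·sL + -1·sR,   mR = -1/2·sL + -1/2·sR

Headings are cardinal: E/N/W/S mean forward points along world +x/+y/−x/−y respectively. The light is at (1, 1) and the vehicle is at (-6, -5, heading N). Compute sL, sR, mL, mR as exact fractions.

45/58 45/16 -1485/464 -1665/928

left sensor world pos  = (-9, -3); dL² = 116
right sensor world pos = (-3, -3); dR² = 32
sL = 90/116 = 45/58
sR = 90/32 = 45/16
mL = -1/2·sL + -1·sR = -1485/464
mR = -1/2·sL + -1/2·sR = -1665/928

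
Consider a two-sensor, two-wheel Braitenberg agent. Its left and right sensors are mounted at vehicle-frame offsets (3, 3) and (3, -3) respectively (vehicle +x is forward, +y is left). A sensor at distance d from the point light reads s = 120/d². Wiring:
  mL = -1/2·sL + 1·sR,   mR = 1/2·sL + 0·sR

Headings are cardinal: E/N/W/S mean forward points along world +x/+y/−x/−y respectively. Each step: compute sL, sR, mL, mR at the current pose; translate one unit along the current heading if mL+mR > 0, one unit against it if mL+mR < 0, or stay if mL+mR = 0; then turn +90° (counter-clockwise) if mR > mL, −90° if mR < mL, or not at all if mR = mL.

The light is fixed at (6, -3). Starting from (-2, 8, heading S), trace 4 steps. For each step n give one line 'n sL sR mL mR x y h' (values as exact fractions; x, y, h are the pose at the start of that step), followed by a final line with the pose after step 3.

0 120/89 24/37 -84/3293 60/89 -2 8 S
1 60/97 60/37 4710/3589 30/97 -2 7 E
2 24/13 120/149 -228/1937 12/13 -1 7 S
3 3/4 30/13 201/104 3/8 -1 6 E
final 0 6 S

n=0: pose=(-2,8,S); sL=120/89, sR=24/37; mL=-84/3293, mR=60/89; mL+mR=24/37 → advance +1; mR−mL=2304/3293 → turn +1·90°
n=1: pose=(-2,7,E); sL=60/97, sR=60/37; mL=4710/3589, mR=30/97; mL+mR=60/37 → advance +1; mR−mL=-3600/3589 → turn -1·90°
n=2: pose=(-1,7,S); sL=24/13, sR=120/149; mL=-228/1937, mR=12/13; mL+mR=120/149 → advance +1; mR−mL=2016/1937 → turn +1·90°
n=3: pose=(-1,6,E); sL=3/4, sR=30/13; mL=201/104, mR=3/8; mL+mR=30/13 → advance +1; mR−mL=-81/52 → turn -1·90°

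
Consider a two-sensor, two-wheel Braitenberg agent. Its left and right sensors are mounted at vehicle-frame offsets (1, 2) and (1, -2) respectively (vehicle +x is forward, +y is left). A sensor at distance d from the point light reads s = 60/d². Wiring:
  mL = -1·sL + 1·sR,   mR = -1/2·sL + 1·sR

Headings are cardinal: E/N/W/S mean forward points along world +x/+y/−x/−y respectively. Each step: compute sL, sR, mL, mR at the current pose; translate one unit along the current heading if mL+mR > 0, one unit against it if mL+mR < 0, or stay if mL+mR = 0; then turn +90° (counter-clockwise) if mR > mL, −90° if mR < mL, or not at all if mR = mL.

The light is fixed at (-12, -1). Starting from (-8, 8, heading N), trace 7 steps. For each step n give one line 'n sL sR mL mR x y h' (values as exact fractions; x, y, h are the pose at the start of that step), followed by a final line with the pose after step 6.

n=0: pose=(-8,8,N); sL=15/26, sR=15/34; mL=-30/221, mR=135/884; mL+mR=15/884 → advance +1; mR−mL=15/52 → turn +1·90°
n=1: pose=(-8,9,W); sL=60/73, sR=20/51; mL=-1600/3723, mR=-70/3723; mL+mR=-1670/3723 → advance -1; mR−mL=30/73 → turn +1·90°
n=2: pose=(-7,9,S); sL=6/13, sR=2/3; mL=8/39, mR=17/39; mL+mR=25/39 → advance +1; mR−mL=3/13 → turn +1·90°
n=3: pose=(-7,8,E); sL=60/157, sR=12/17; mL=864/2669, mR=1374/2669; mL+mR=2238/2669 → advance +1; mR−mL=30/157 → turn +1·90°
n=4: pose=(-6,8,N); sL=15/29, sR=15/41; mL=-180/1189, mR=255/2378; mL+mR=-105/2378 → advance -1; mR−mL=15/58 → turn +1·90°
n=5: pose=(-6,7,W); sL=60/61, sR=12/25; mL=-768/1525, mR=-18/1525; mL+mR=-786/1525 → advance -1; mR−mL=30/61 → turn +1·90°
n=6: pose=(-5,7,S); sL=6/13, sR=30/37; mL=168/481, mR=279/481; mL+mR=447/481 → advance +1; mR−mL=3/13 → turn +1·90°

0 15/26 15/34 -30/221 135/884 -8 8 N
1 60/73 20/51 -1600/3723 -70/3723 -8 9 W
2 6/13 2/3 8/39 17/39 -7 9 S
3 60/157 12/17 864/2669 1374/2669 -7 8 E
4 15/29 15/41 -180/1189 255/2378 -6 8 N
5 60/61 12/25 -768/1525 -18/1525 -6 7 W
6 6/13 30/37 168/481 279/481 -5 7 S
final -5 6 E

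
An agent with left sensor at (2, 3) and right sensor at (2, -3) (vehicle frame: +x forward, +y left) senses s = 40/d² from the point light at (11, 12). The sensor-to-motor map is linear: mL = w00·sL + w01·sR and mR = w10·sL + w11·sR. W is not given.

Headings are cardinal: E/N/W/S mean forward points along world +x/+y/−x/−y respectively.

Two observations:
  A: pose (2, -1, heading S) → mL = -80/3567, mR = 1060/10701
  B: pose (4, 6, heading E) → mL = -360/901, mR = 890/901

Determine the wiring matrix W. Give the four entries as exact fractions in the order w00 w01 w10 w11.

-1/2 1/2 1 -1/2

obs A: pose=(2,-1,S) → sL=40/261, sR=40/369, mL=-80/3567, mR=1060/10701
obs B: pose=(4,6,E) → sL=20/17, sR=20/53, mL=-360/901, mR=890/901
sensor matrix S = [[40/261, 40/369], [20/17, 20/53]]; det S = -224000/3213867
solve [mL_A; mL_B] = S·[w00; w01] and [mR_A; mR_B] = S·[w10; w11]:
  w00 = -1/2, w01 = 1/2, w10 = 1, w11 = -1/2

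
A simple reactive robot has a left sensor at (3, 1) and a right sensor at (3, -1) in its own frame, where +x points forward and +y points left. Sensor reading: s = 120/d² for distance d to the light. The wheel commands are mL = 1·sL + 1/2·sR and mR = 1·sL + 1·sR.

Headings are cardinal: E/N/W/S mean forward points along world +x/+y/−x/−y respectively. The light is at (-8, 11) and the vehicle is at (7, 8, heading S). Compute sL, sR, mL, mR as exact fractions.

30/73 15/29 2835/4234 1965/2117

left sensor world pos  = (8, 5); dL² = 292
right sensor world pos = (6, 5); dR² = 232
sL = 120/292 = 30/73
sR = 120/232 = 15/29
mL = 1·sL + 1/2·sR = 2835/4234
mR = 1·sL + 1·sR = 1965/2117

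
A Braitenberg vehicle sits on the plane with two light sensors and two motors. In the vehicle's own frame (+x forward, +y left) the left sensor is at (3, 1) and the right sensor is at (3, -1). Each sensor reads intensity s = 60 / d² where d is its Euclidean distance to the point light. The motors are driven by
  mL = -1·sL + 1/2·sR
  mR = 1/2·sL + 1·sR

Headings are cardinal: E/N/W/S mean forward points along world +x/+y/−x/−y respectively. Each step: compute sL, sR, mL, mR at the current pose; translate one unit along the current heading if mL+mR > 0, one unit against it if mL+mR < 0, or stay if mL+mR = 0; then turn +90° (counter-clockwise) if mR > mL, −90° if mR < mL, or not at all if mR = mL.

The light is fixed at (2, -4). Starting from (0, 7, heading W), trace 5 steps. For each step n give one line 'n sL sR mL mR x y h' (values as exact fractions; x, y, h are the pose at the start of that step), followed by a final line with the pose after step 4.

n=0: pose=(0,7,W); sL=12/25, sR=60/169; mL=-1278/4225, mR=2514/4225; mL+mR=1236/4225 → advance +1; mR−mL=3792/4225 → turn +1·90°
n=1: pose=(-1,7,S); sL=15/17, sR=3/4; mL=-69/136, mR=81/68; mL+mR=93/136 → advance +1; mR−mL=231/136 → turn +1·90°
n=2: pose=(-1,6,E); sL=60/121, sR=20/27; mL=-410/3267, mR=3230/3267; mL+mR=940/1089 → advance +1; mR−mL=3640/3267 → turn +1·90°
n=3: pose=(0,6,N); sL=30/89, sR=6/17; mL=-243/1513, mR=789/1513; mL+mR=546/1513 → advance +1; mR−mL=1032/1513 → turn +1·90°
n=4: pose=(0,7,W); sL=12/25, sR=60/169; mL=-1278/4225, mR=2514/4225; mL+mR=1236/4225 → advance +1; mR−mL=3792/4225 → turn +1·90°

0 12/25 60/169 -1278/4225 2514/4225 0 7 W
1 15/17 3/4 -69/136 81/68 -1 7 S
2 60/121 20/27 -410/3267 3230/3267 -1 6 E
3 30/89 6/17 -243/1513 789/1513 0 6 N
4 12/25 60/169 -1278/4225 2514/4225 0 7 W
final -1 7 S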